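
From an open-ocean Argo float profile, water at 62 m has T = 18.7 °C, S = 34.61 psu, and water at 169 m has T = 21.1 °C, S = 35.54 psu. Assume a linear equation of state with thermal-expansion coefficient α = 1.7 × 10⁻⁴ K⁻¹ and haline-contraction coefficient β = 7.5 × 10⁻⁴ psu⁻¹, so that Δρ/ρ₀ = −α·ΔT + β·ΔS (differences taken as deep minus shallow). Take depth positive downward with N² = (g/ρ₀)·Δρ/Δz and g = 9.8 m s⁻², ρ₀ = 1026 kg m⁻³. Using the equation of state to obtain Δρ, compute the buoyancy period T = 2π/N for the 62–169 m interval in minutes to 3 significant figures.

20.3 min

ΔT = +2.4 K, ΔS = +0.93 psu (deep − shallow).
Δρ/ρ₀ = −αΔT + βΔS = -4.08 × 10⁻⁴ + 6.975 × 10⁻⁴ = 2.895 × 10⁻⁴, so Δρ ≈ 0.2970 kg m⁻³.
N² = (g/ρ₀)·Δρ/Δz = g·(Δρ/ρ₀)/Δz = 9.8 × 2.895 × 10⁻⁴ / 107 = 2.6515 × 10⁻⁵ s⁻².
N = √(2.6515 × 10⁻⁵) = 5.1493 × 10⁻³ rad s⁻¹ → T = 2π/N = 1.2202 × 10³ s = 20.337 min ≈ 20.3 min.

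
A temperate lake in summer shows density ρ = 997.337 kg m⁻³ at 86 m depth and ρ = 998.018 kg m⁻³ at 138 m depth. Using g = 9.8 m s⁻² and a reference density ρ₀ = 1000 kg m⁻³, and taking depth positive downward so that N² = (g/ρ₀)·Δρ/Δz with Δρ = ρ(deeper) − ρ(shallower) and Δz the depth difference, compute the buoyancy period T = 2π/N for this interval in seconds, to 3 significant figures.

Δρ = 998.018 − 997.337 = 0.681 kg m⁻³ over Δz = 138 − 86 = 52 m.
N² = (9.8/1000) × (0.681/52) = 1.2834 × 10⁻⁴ s⁻².
N = √(1.2834 × 10⁻⁴) = 0.011329 rad s⁻¹, so T = 2π/N = 554.61 s ≈ 555 s.
A positive N² confirms static stability across the interval.

555 s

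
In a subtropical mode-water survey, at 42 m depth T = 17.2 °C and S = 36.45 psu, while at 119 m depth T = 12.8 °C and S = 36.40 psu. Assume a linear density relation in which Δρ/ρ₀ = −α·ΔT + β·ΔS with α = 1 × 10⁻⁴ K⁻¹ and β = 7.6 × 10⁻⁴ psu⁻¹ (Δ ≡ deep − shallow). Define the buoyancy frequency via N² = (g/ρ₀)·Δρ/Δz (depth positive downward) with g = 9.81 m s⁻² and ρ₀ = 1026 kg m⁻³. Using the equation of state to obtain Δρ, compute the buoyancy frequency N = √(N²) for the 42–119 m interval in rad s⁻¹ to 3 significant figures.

7.16 × 10⁻³ rad s⁻¹

ΔT = -4.4 K, ΔS = -0.05 psu (deep − shallow).
Δρ/ρ₀ = −αΔT + βΔS = 4.40 × 10⁻⁴ − 3.80 × 10⁻⁵ = 4.02 × 10⁻⁴, so Δρ ≈ 0.4125 kg m⁻³.
N² = (g/ρ₀)·Δρ/Δz = g·(Δρ/ρ₀)/Δz = 9.81 × 4.02 × 10⁻⁴ / 77 = 5.1216 × 10⁻⁵ s⁻².
N = √(5.1216 × 10⁻⁵) = 7.1565 × 10⁻³ rad s⁻¹ ≈ 7.16 × 10⁻³ rad s⁻¹.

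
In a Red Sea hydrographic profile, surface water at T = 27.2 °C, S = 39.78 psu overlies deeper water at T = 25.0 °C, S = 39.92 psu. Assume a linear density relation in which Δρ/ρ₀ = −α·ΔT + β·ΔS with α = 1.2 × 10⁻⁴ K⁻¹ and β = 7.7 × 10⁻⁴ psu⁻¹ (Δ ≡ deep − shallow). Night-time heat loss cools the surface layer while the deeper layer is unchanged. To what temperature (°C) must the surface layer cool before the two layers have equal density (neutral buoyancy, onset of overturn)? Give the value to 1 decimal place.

24.1 °C

Neutral buoyancy requires Δρ = 0, i.e. −α(T_deep − T_surf′) + β(S_deep − S_surf) = 0.
T_surf′ = T_deep − (β/α)·ΔS = 25.0 − (7.7 × 10⁻⁴/1.2 × 10⁻⁴)·(+0.14) = 24.102 °C.
Cooling required: 27.2 − (24.102) = 3.098 °C.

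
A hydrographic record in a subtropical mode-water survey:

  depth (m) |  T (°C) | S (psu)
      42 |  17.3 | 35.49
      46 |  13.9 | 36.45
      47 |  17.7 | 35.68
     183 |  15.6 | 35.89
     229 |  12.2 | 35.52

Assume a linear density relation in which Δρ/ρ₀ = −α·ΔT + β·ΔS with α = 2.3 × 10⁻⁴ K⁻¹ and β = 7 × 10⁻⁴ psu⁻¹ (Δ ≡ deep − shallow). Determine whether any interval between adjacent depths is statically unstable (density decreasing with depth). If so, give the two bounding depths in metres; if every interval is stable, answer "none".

46–47 m

Evaluate Δρ/ρ₀ = −αΔT + βΔS across each adjacent pair:
  42–46 m: −αΔT+βΔS = −(2.3 × 10⁻⁴)(-3.4)+(7 × 10⁻⁴)(+0.96) = 1.5 × 10⁻³ → stable
  46–47 m: −αΔT+βΔS = −(2.3 × 10⁻⁴)(+3.8)+(7 × 10⁻⁴)(-0.77) = -1.4 × 10⁻³ → UNSTABLE
  47–183 m: −αΔT+βΔS = −(2.3 × 10⁻⁴)(-2.1)+(7 × 10⁻⁴)(+0.21) = 6.3 × 10⁻⁴ → stable
  183–229 m: −αΔT+βΔS = −(2.3 × 10⁻⁴)(-3.4)+(7 × 10⁻⁴)(-0.37) = 5.2 × 10⁻⁴ → stable
The 46–47 m interval has Δρ < 0: lighter water underlies denser water.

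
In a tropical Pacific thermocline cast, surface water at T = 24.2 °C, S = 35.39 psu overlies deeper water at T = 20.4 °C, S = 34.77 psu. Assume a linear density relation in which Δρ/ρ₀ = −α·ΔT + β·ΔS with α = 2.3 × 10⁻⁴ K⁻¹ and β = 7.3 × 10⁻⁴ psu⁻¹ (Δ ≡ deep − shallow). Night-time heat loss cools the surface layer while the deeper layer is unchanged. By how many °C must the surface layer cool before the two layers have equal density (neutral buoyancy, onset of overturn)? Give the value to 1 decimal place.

Neutral buoyancy requires Δρ = 0, i.e. −α(T_deep − T_surf′) + β(S_deep − S_surf) = 0.
T_surf′ = T_deep − (β/α)·ΔS = 20.4 − (7.3 × 10⁻⁴/2.3 × 10⁻⁴)·(-0.62) = 22.368 °C.
Cooling required: 24.2 − (22.368) = 1.832 °C.

1.8 °C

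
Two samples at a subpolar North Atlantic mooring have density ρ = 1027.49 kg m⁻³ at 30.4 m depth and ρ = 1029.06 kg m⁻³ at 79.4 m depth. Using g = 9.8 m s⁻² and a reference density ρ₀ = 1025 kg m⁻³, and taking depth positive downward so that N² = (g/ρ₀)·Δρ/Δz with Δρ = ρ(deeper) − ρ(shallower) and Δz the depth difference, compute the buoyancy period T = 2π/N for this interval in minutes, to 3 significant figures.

5.98 min

Δρ = 1029.06 − 1027.49 = 1.57 kg m⁻³ over Δz = 79.4 − 30.4 = 49 m.
N² = (9.8/1025) × (1.57/49) = 3.0634 × 10⁻⁴ s⁻².
N = √(3.0634 × 10⁻⁴) = 0.017503 rad s⁻¹, so T = 2π/N = 358.98 s = 5.9830 min ≈ 5.98 min.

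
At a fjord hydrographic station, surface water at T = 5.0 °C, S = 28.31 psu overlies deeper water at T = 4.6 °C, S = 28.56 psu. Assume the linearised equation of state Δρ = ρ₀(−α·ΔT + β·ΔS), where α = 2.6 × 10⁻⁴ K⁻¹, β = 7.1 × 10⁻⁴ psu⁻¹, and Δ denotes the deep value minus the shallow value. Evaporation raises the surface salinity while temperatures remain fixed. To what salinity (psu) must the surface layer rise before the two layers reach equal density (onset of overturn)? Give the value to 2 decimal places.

Neutral buoyancy requires −α(T_deep − T_surf) + β(S_deep − S_surf′) = 0.
S_surf′ = S_deep − (α/β)·ΔT = 28.56 − (2.6 × 10⁻⁴/7.1 × 10⁻⁴)·(-0.4) = 28.7065 psu.
Increase required: 28.7065 − 28.31 = 0.3965 psu.

28.71 psu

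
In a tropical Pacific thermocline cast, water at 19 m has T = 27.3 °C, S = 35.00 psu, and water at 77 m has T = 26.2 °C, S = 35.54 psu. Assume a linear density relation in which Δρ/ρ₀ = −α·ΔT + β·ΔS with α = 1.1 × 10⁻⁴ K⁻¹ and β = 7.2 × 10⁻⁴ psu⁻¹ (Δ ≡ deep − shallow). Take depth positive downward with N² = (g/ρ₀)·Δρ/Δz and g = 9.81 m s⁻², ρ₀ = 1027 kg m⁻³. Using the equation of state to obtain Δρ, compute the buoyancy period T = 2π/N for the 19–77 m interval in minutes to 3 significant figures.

11.3 min

ΔT = -1.1 K, ΔS = +0.54 psu (deep − shallow).
Δρ/ρ₀ = −αΔT + βΔS = 1.21 × 10⁻⁴ + 3.888 × 10⁻⁴ = 5.098 × 10⁻⁴, so Δρ ≈ 0.5236 kg m⁻³.
N² = (g/ρ₀)·Δρ/Δz = g·(Δρ/ρ₀)/Δz = 9.81 × 5.098 × 10⁻⁴ / 58 = 8.6227 × 10⁻⁵ s⁻².
N = √(8.6227 × 10⁻⁵) = 9.2858 × 10⁻³ rad s⁻¹ → T = 2π/N = 676.64 s = 11.277 min ≈ 11.3 min.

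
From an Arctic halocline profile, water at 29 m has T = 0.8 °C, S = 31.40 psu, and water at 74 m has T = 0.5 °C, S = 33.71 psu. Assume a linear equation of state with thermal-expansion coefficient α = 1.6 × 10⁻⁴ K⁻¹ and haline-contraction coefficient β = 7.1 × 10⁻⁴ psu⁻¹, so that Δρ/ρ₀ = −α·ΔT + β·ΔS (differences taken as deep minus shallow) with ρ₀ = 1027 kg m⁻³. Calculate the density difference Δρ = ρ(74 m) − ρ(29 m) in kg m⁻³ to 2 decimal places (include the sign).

+1.73 kg m⁻³

ΔT = -0.3 K, ΔS = +2.31 psu (deep − shallow).
Δρ/ρ₀ = −(1.6 × 10⁻⁴)(-0.3) + (7.1 × 10⁻⁴)(+2.31) = 1.6881 × 10⁻³.
Δρ = 1027 × (1.6881 × 10⁻³) = +1.73 kg m⁻³.
Positive Δρ: denser below, stable.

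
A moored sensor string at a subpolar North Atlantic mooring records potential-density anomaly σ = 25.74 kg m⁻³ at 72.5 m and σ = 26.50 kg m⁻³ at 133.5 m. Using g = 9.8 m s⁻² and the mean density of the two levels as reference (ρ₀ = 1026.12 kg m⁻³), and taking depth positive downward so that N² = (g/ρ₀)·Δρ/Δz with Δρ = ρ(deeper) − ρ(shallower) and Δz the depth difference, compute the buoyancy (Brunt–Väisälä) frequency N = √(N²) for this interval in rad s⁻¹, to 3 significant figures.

0.0109 rad s⁻¹

Δρ = 1026.50 − 1025.74 = 0.76 kg m⁻³ over Δz = 133.5 − 72.5 = 61 m.
N² = (9.8/1026.12) × (0.76/61) = 1.1899 × 10⁻⁴ s⁻².
N = √(1.1899 × 10⁻⁴) = 0.010908 rad s⁻¹ ≈ 0.0109 rad s⁻¹.
A positive N² confirms static stability across the interval.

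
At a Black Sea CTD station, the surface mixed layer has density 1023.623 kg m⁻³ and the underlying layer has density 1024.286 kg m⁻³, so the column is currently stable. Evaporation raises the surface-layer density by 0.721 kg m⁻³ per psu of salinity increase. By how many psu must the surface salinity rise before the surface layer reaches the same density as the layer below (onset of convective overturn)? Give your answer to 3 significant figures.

0.920 psu

Density deficit of the surface layer: 1024.286 − 1023.623 = 0.663 kg m⁻³.
Required change = 0.663 / 0.721 = 0.920 psu.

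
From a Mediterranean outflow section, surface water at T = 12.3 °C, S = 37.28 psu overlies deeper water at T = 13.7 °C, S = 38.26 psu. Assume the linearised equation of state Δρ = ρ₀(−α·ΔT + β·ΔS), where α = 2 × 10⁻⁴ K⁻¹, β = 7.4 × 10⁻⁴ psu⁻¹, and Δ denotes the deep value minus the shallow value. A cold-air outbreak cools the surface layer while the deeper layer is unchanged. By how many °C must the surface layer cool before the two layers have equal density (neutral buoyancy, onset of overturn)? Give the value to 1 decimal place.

2.2 °C

Neutral buoyancy requires Δρ = 0, i.e. −α(T_deep − T_surf′) + β(S_deep − S_surf) = 0.
T_surf′ = T_deep − (β/α)·ΔS = 13.7 − (7.4 × 10⁻⁴/2 × 10⁻⁴)·(+0.98) = 10.074 °C.
Cooling required: 12.3 − (10.074) = 2.226 °C.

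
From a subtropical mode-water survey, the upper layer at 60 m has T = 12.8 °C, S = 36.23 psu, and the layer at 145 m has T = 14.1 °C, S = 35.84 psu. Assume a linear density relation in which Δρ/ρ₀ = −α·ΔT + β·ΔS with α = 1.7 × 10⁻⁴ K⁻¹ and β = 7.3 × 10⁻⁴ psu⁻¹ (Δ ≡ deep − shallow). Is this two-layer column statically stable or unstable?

ΔT = 14.1 − 12.8 = +1.3 K and ΔS = 35.84 − 36.23 = -0.39 psu (deep − shallow).
−αΔT = -2.21 × 10⁻⁴; βΔS = -2.847 × 10⁻⁴; sum Δρ/ρ₀ = -5.057 × 10⁻⁴.
Δρ/ρ₀ < 0, so Δρ < 0: deeper water is lighter → statically unstable; the column would overturn.

unstable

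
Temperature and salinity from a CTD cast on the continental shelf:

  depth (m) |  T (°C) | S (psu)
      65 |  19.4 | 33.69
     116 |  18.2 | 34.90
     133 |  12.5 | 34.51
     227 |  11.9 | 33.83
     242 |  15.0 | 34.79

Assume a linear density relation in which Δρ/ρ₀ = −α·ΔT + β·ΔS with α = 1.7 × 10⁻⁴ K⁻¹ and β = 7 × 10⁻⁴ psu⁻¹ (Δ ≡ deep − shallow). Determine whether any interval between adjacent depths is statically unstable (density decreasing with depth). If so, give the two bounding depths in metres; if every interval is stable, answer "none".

133–227 m

Evaluate Δρ/ρ₀ = −αΔT + βΔS across each adjacent pair:
  65–116 m: −αΔT+βΔS = −(1.7 × 10⁻⁴)(-1.2)+(7 × 10⁻⁴)(+1.21) = 1.1 × 10⁻³ → stable
  116–133 m: −αΔT+βΔS = −(1.7 × 10⁻⁴)(-5.7)+(7 × 10⁻⁴)(-0.39) = 7.0 × 10⁻⁴ → stable
  133–227 m: −αΔT+βΔS = −(1.7 × 10⁻⁴)(-0.6)+(7 × 10⁻⁴)(-0.68) = -3.7 × 10⁻⁴ → UNSTABLE
  227–242 m: −αΔT+βΔS = −(1.7 × 10⁻⁴)(+3.1)+(7 × 10⁻⁴)(+0.96) = 1.4 × 10⁻⁴ → stable
The 133–227 m interval has Δρ < 0: lighter water underlies denser water.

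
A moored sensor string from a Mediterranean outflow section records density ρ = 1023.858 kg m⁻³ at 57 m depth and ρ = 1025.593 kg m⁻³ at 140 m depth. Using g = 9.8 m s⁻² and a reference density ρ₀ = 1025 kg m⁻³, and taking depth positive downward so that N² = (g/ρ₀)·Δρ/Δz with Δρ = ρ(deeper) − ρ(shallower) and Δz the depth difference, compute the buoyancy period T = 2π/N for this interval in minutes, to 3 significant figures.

7.41 min

Δρ = 1025.593 − 1023.858 = 1.735 kg m⁻³ over Δz = 140 − 57 = 83 m.
N² = (9.8/1025) × (1.735/83) = 1.9986 × 10⁻⁴ s⁻².
N = √(1.9986 × 10⁻⁴) = 0.014137 rad s⁻¹, so T = 2π/N = 444.45 s = 7.4075 min ≈ 7.41 min.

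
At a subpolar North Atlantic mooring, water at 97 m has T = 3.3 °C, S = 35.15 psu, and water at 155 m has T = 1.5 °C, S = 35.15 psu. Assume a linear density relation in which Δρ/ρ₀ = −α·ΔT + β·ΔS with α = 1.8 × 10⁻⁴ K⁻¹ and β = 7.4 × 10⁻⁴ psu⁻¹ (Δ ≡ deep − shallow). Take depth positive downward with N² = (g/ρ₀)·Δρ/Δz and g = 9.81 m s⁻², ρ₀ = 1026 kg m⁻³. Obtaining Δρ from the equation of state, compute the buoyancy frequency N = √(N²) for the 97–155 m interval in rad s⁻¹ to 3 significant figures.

7.40 × 10⁻³ rad s⁻¹

ΔT = -1.8 K, ΔS = +0.00 psu (deep − shallow).
Δρ/ρ₀ = −αΔT + βΔS = 3.24 × 10⁻⁴ + 0 = 3.24 × 10⁻⁴, so Δρ ≈ 0.3324 kg m⁻³.
N² = (g/ρ₀)·Δρ/Δz = g·(Δρ/ρ₀)/Δz = 9.81 × 3.24 × 10⁻⁴ / 58 = 5.4801 × 10⁻⁵ s⁻².
N = √(5.4801 × 10⁻⁵) = 7.4028 × 10⁻³ rad s⁻¹ ≈ 7.40 × 10⁻³ rad s⁻¹.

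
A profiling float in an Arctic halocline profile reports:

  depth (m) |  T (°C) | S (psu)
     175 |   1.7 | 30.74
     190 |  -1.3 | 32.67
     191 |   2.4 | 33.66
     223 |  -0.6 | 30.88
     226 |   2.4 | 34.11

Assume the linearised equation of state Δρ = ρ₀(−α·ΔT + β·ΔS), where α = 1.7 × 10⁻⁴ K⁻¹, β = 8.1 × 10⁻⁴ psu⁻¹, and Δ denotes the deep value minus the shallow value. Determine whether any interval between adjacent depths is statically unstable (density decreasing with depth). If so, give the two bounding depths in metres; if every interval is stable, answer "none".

Evaluate Δρ/ρ₀ = −αΔT + βΔS across each adjacent pair:
  175–190 m: −αΔT+βΔS = −(1.7 × 10⁻⁴)(-3.0)+(8.1 × 10⁻⁴)(+1.93) = 2.1 × 10⁻³ → stable
  190–191 m: −αΔT+βΔS = −(1.7 × 10⁻⁴)(+3.7)+(8.1 × 10⁻⁴)(+0.99) = 1.7 × 10⁻⁴ → stable
  191–223 m: −αΔT+βΔS = −(1.7 × 10⁻⁴)(-3.0)+(8.1 × 10⁻⁴)(-2.78) = -1.7 × 10⁻³ → UNSTABLE
  223–226 m: −αΔT+βΔS = −(1.7 × 10⁻⁴)(+3.0)+(8.1 × 10⁻⁴)(+3.23) = 2.1 × 10⁻³ → stable
The 191–223 m interval has Δρ < 0: lighter water underlies denser water.

191–223 m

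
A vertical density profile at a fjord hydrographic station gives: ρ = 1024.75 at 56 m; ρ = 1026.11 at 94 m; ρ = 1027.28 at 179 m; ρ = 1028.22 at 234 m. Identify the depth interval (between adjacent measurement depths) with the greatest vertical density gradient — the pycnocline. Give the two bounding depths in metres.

Compute the density gradient over each adjacent pair:
  56–94 m: Δρ/Δz = 1.36/38 = 0.036 kg m⁻⁴
  94–179 m: Δρ/Δz = 1.17/85 = 0.014 kg m⁻⁴
  179–234 m: Δρ/Δz = 0.94/55 = 0.017 kg m⁻⁴
The largest gradient is in the 56–94 m interval — the pycnocline.

56–94 m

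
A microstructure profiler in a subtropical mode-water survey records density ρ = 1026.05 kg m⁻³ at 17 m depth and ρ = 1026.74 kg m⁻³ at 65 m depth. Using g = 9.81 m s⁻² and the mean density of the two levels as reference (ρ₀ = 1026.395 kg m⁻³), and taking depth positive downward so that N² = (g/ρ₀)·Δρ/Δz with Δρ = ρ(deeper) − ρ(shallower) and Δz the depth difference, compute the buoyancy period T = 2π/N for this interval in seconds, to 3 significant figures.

536 s

Δρ = 1026.74 − 1026.05 = 0.69 kg m⁻³ over Δz = 65 − 17 = 48 m.
N² = (9.81/1026.395) × (0.69/48) = 1.3739 × 10⁻⁴ s⁻².
N = √(1.3739 × 10⁻⁴) = 0.011721 rad s⁻¹, so T = 2π/N = 536.06 s ≈ 536 s.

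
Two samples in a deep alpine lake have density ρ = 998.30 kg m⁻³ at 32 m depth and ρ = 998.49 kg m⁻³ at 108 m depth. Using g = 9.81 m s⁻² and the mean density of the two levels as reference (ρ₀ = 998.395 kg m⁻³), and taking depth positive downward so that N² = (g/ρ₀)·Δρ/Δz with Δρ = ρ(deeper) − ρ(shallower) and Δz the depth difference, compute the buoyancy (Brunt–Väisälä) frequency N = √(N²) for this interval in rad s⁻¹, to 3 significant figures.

4.96 × 10⁻³ rad s⁻¹

Δρ = 998.49 − 998.30 = 0.19 kg m⁻³ over Δz = 108 − 32 = 76 m.
N² = (9.81/998.395) × (0.19/76) = 2.4564 × 10⁻⁵ s⁻².
N = √(2.4564 × 10⁻⁵) = 4.9562 × 10⁻³ rad s⁻¹ ≈ 4.96 × 10⁻³ rad s⁻¹.
N² > 0, so the interval is statically stable.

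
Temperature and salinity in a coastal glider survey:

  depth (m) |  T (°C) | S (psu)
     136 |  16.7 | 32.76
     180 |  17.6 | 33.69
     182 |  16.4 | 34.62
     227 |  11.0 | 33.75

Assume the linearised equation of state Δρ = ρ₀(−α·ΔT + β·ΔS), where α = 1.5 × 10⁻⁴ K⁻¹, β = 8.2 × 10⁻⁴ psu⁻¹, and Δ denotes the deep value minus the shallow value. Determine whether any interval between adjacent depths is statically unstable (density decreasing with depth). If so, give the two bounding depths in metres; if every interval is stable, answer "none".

none

Evaluate Δρ/ρ₀ = −αΔT + βΔS across each adjacent pair:
  136–180 m: −αΔT+βΔS = −(1.5 × 10⁻⁴)(+0.9)+(8.2 × 10⁻⁴)(+0.93) = 6.3 × 10⁻⁴ → stable
  180–182 m: −αΔT+βΔS = −(1.5 × 10⁻⁴)(-1.2)+(8.2 × 10⁻⁴)(+0.93) = 9.4 × 10⁻⁴ → stable
  182–227 m: −αΔT+βΔS = −(1.5 × 10⁻⁴)(-5.4)+(8.2 × 10⁻⁴)(-0.87) = 9.7 × 10⁻⁵ → stable
Every interval has Δρ > 0: the column is stably stratified throughout.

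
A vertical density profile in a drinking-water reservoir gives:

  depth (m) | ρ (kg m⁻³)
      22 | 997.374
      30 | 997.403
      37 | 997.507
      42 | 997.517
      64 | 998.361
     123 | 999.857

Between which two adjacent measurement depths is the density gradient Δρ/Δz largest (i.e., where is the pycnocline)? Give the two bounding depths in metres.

Compute the density gradient over each adjacent pair:
  22–30 m: Δρ/Δz = 0.029/8 = 3.6 × 10⁻³ kg m⁻⁴
  30–37 m: Δρ/Δz = 0.104/7 = 0.015 kg m⁻⁴
  37–42 m: Δρ/Δz = 0.010/5 = 2.0 × 10⁻³ kg m⁻⁴
  42–64 m: Δρ/Δz = 0.844/22 = 0.038 kg m⁻⁴
  64–123 m: Δρ/Δz = 1.496/59 = 0.025 kg m⁻⁴
The largest gradient is in the 42–64 m interval — the pycnocline.

42–64 m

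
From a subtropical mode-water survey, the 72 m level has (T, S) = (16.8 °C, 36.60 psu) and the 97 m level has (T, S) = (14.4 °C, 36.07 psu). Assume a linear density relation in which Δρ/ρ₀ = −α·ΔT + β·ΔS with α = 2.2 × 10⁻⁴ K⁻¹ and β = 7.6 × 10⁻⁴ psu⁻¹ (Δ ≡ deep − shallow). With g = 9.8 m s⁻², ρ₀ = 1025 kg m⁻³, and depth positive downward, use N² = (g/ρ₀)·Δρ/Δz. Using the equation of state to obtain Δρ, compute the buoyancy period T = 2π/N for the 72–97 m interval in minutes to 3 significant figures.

14.9 min

ΔT = -2.4 K, ΔS = -0.53 psu (deep − shallow).
Δρ/ρ₀ = −αΔT + βΔS = 5.28 × 10⁻⁴ − 4.028 × 10⁻⁴ = 1.252 × 10⁻⁴, so Δρ ≈ 0.1283 kg m⁻³.
N² = (g/ρ₀)·Δρ/Δz = g·(Δρ/ρ₀)/Δz = 9.8 × 1.252 × 10⁻⁴ / 25 = 4.9078 × 10⁻⁵ s⁻².
N = √(4.9078 × 10⁻⁵) = 7.0056 × 10⁻³ rad s⁻¹ → T = 2π/N = 896.88 s = 14.948 min ≈ 14.9 min.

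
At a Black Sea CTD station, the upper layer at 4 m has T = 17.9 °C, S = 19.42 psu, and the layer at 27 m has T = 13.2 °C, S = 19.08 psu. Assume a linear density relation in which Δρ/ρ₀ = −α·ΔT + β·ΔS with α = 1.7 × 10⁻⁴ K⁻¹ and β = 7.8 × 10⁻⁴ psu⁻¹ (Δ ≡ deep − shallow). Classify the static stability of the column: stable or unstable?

ΔT = 13.2 − 17.9 = -4.7 K and ΔS = 19.08 − 19.42 = -0.34 psu (deep − shallow).
−αΔT = 7.99 × 10⁻⁴; βΔS = -2.652 × 10⁻⁴; sum Δρ/ρ₀ = 5.338 × 10⁻⁴.
Δρ/ρ₀ > 0, so Δρ > 0: deeper water is denser → statically stable.

stable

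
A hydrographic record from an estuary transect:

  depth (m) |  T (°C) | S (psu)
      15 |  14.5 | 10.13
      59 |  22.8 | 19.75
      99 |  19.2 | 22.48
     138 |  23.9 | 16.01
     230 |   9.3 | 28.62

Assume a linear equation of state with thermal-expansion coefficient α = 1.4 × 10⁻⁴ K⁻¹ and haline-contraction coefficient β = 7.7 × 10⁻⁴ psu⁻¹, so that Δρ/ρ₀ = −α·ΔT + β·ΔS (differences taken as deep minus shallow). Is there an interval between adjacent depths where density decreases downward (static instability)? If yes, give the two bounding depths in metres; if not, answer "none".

Evaluate Δρ/ρ₀ = −αΔT + βΔS across each adjacent pair:
  15–59 m: −αΔT+βΔS = −(1.4 × 10⁻⁴)(+8.3)+(7.7 × 10⁻⁴)(+9.62) = 6.2 × 10⁻³ → stable
  59–99 m: −αΔT+βΔS = −(1.4 × 10⁻⁴)(-3.6)+(7.7 × 10⁻⁴)(+2.73) = 2.6 × 10⁻³ → stable
  99–138 m: −αΔT+βΔS = −(1.4 × 10⁻⁴)(+4.7)+(7.7 × 10⁻⁴)(-6.47) = -5.6 × 10⁻³ → UNSTABLE
  138–230 m: −αΔT+βΔS = −(1.4 × 10⁻⁴)(-14.6)+(7.7 × 10⁻⁴)(+12.61) = 0.012 → stable
The 99–138 m interval has Δρ < 0: lighter water underlies denser water.

99–138 m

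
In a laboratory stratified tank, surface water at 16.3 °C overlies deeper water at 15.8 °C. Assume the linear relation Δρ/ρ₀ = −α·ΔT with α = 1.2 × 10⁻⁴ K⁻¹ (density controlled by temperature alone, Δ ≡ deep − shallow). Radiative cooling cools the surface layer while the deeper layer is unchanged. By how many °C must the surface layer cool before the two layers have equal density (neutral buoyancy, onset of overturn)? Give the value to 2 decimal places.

0.50 °C

With temperature the only control, equal density requires T_surf′ = T_deep.
T_surf′ = 15.8 °C.
Cooling required: 16.3 − 15.8 = 0.50 °C.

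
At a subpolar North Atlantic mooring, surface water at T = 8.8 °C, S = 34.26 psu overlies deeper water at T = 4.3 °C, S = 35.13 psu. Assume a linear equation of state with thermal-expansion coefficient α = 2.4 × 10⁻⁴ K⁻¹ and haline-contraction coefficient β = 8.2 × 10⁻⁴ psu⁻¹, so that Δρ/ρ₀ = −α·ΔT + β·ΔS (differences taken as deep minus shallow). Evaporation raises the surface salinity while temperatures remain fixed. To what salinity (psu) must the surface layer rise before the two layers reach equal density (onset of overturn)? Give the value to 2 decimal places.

36.45 psu

Neutral buoyancy requires −α(T_deep − T_surf) + β(S_deep − S_surf′) = 0.
S_surf′ = S_deep − (α/β)·ΔT = 35.13 − (2.4 × 10⁻⁴/8.2 × 10⁻⁴)·(-4.5) = 36.4471 psu.
Increase required: 36.4471 − 34.26 = 2.1871 psu.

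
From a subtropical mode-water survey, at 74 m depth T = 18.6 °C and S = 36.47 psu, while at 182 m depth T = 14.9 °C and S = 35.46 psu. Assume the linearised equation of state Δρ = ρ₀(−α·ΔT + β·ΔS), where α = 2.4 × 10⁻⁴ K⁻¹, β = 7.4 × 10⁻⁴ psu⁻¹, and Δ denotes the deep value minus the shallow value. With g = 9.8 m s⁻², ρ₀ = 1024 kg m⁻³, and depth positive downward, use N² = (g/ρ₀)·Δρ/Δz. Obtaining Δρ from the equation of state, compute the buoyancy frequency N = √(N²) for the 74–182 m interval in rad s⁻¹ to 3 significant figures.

ΔT = -3.7 K, ΔS = -1.01 psu (deep − shallow).
Δρ/ρ₀ = −αΔT + βΔS = 8.88 × 10⁻⁴ − 7.474 × 10⁻⁴ = 1.406 × 10⁻⁴, so Δρ ≈ 0.1440 kg m⁻³.
N² = (g/ρ₀)·Δρ/Δz = g·(Δρ/ρ₀)/Δz = 9.8 × 1.406 × 10⁻⁴ / 108 = 1.2758 × 10⁻⁵ s⁻².
N = √(1.2758 × 10⁻⁵) = 3.5718 × 10⁻³ rad s⁻¹ ≈ 3.57 × 10⁻³ rad s⁻¹.

3.57 × 10⁻³ rad s⁻¹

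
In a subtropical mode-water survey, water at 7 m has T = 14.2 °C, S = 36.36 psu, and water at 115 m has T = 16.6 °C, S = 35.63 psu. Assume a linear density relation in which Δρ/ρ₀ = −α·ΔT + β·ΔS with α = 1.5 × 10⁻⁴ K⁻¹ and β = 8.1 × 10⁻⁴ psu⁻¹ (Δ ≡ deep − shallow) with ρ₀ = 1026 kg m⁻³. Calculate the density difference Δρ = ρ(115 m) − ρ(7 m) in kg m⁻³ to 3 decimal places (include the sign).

ΔT = +2.4 K, ΔS = -0.73 psu (deep − shallow).
Δρ/ρ₀ = −(1.5 × 10⁻⁴)(+2.4) + (8.1 × 10⁻⁴)(-0.73) = -9.513 × 10⁻⁴.
Δρ = 1026 × (-9.513 × 10⁻⁴) = -0.976 kg m⁻³.
Negative Δρ: lighter below, statically unstable.

-0.976 kg m⁻³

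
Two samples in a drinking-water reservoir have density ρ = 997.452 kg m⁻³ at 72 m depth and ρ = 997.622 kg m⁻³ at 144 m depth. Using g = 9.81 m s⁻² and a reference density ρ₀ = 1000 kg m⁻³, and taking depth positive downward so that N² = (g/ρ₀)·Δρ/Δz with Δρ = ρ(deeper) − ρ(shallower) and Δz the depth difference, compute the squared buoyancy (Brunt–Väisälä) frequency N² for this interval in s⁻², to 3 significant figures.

2.32 × 10⁻⁵ s⁻²

Δρ = 997.622 − 997.452 = 0.170 kg m⁻³ over Δz = 144 − 72 = 72 m.
N² = (9.81/1000) × (0.170/72) = 2.3163 × 10⁻⁵ s⁻² ≈ 2.32 × 10⁻⁵ s⁻².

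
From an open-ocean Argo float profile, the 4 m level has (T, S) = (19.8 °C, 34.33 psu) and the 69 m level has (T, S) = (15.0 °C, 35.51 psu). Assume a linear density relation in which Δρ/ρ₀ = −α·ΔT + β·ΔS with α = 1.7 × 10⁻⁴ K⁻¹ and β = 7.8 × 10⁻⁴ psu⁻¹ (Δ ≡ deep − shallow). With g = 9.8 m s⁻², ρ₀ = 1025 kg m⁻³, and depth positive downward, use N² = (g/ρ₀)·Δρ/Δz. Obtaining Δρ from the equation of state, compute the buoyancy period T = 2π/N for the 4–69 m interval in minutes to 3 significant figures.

6.47 min

ΔT = -4.8 K, ΔS = +1.18 psu (deep − shallow).
Δρ/ρ₀ = −αΔT + βΔS = 8.16 × 10⁻⁴ + 9.204 × 10⁻⁴ = 1.7364 × 10⁻³, so Δρ ≈ 1.780 kg m⁻³.
N² = (g/ρ₀)·Δρ/Δz = g·(Δρ/ρ₀)/Δz = 9.8 × 1.7364 × 10⁻³ / 65 = 2.6180 × 10⁻⁴ s⁻².
N = √(2.6180 × 10⁻⁴) = 0.016180 rad s⁻¹ → T = 2π/N = 388.33 s = 6.4722 min ≈ 6.47 min.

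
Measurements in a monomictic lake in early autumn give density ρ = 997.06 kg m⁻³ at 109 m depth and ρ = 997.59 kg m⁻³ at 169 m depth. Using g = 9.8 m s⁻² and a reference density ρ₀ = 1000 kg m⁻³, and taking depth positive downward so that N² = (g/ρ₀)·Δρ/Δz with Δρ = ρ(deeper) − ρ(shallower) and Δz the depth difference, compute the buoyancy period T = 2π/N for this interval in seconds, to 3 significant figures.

675 s

Δρ = 997.59 − 997.06 = 0.53 kg m⁻³ over Δz = 169 − 109 = 60 m.
N² = (9.8/1000) × (0.53/60) = 8.6567 × 10⁻⁵ s⁻².
N = √(8.6567 × 10⁻⁵) = 9.3041 × 10⁻³ rad s⁻¹, so T = 2π/N = 675.31 s ≈ 675 s.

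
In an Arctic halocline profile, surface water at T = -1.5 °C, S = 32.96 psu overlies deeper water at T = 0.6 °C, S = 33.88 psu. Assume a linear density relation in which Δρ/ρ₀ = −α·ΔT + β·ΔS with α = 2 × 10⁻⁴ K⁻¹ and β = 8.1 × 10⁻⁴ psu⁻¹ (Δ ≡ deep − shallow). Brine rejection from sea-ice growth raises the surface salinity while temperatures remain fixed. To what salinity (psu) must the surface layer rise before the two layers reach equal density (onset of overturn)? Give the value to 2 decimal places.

33.36 psu

Neutral buoyancy requires −α(T_deep − T_surf) + β(S_deep − S_surf′) = 0.
S_surf′ = S_deep − (α/β)·ΔT = 33.88 − (2 × 10⁻⁴/8.1 × 10⁻⁴)·(+2.1) = 33.3615 psu.
Increase required: 33.3615 − 32.96 = 0.4015 psu.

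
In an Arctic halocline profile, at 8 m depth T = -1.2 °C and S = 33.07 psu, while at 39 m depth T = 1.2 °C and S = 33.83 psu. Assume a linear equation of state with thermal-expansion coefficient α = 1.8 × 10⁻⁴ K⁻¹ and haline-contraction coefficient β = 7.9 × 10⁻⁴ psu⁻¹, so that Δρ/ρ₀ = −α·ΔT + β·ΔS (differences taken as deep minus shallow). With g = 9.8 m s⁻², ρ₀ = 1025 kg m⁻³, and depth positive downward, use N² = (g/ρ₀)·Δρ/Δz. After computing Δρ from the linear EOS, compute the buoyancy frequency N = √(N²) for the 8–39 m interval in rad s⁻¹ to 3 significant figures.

ΔT = +2.4 K, ΔS = +0.76 psu (deep − shallow).
Δρ/ρ₀ = −αΔT + βΔS = -4.32 × 10⁻⁴ + 6.004 × 10⁻⁴ = 1.684 × 10⁻⁴, so Δρ ≈ 0.1726 kg m⁻³.
N² = (g/ρ₀)·Δρ/Δz = g·(Δρ/ρ₀)/Δz = 9.8 × 1.684 × 10⁻⁴ / 31 = 5.3236 × 10⁻⁵ s⁻².
N = √(5.3236 × 10⁻⁵) = 7.2963 × 10⁻³ rad s⁻¹ ≈ 7.30 × 10⁻³ rad s⁻¹.

7.30 × 10⁻³ rad s⁻¹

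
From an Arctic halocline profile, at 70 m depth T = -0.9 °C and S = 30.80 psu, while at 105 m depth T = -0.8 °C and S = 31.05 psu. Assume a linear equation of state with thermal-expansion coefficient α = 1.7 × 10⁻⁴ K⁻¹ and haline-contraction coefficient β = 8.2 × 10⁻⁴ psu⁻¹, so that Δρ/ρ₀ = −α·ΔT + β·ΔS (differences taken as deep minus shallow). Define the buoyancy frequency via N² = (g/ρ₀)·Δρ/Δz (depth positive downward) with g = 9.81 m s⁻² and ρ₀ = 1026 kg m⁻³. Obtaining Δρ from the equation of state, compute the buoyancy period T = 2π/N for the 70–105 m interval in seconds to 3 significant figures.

866 s

ΔT = +0.1 K, ΔS = +0.25 psu (deep − shallow).
Δρ/ρ₀ = −αΔT + βΔS = -1.70 × 10⁻⁵ + 2.05 × 10⁻⁴ = 1.88 × 10⁻⁴, so Δρ ≈ 0.1929 kg m⁻³.
N² = (g/ρ₀)·Δρ/Δz = g·(Δρ/ρ₀)/Δz = 9.81 × 1.88 × 10⁻⁴ / 35 = 5.2694 × 10⁻⁵ s⁻².
N = √(5.2694 × 10⁻⁵) = 7.2591 × 10⁻³ rad s⁻¹ → T = 2π/N = 865.56 s ≈ 866 s.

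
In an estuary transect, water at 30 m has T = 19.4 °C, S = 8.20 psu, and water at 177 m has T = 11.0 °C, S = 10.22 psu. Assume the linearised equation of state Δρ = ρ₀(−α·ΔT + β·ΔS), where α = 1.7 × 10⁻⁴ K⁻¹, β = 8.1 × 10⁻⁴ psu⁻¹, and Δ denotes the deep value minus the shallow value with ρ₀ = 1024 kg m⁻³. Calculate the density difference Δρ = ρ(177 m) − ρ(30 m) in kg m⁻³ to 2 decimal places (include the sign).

ΔT = -8.4 K, ΔS = +2.02 psu (deep − shallow).
Δρ/ρ₀ = −(1.7 × 10⁻⁴)(-8.4) + (8.1 × 10⁻⁴)(+2.02) = 3.0642 × 10⁻³.
Δρ = 1024 × (3.0642 × 10⁻³) = +3.14 kg m⁻³.
Positive Δρ: denser below, stable.

+3.14 kg m⁻³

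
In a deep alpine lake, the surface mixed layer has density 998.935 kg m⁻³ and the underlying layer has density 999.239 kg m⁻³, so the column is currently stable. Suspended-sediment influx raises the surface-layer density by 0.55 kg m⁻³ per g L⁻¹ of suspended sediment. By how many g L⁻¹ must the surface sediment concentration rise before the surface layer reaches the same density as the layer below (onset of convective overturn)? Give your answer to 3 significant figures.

0.553 g L⁻¹

Density deficit of the surface layer: 999.239 − 998.935 = 0.304 kg m⁻³.
Required change = 0.304 / 0.55 = 0.553 g L⁻¹.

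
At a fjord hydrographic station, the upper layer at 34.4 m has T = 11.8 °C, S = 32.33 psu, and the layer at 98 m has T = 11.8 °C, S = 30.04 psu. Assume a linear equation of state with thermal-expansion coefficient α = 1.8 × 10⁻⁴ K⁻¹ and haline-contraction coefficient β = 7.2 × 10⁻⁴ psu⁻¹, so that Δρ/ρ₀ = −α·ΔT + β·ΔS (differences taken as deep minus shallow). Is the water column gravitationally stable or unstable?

unstable

ΔT = 11.8 − 11.8 = +0.0 K and ΔS = 30.04 − 32.33 = -2.29 psu (deep − shallow).
−αΔT = 0; βΔS = -1.6488 × 10⁻³; sum Δρ/ρ₀ = -1.6488 × 10⁻³.
Δρ/ρ₀ < 0, so Δρ < 0: deeper water is lighter → statically unstable; the column would overturn.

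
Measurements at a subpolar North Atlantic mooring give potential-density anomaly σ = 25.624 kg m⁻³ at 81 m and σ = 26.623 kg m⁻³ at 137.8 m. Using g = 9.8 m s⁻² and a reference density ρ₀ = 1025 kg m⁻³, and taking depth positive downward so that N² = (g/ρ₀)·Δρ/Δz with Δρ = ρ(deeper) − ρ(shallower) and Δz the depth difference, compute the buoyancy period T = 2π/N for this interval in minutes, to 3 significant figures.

8.08 min

Δρ = 1026.623 − 1025.624 = 0.999 kg m⁻³ over Δz = 137.8 − 81 = 56.8 m.
N² = (9.8/1025) × (0.999/56.8) = 1.6816 × 10⁻⁴ s⁻².
N = √(1.6816 × 10⁻⁴) = 0.012968 rad s⁻¹, so T = 2π/N = 484.51 s = 8.0752 min ≈ 8.08 min.
Since Δρ > 0 the layer is stably stratified.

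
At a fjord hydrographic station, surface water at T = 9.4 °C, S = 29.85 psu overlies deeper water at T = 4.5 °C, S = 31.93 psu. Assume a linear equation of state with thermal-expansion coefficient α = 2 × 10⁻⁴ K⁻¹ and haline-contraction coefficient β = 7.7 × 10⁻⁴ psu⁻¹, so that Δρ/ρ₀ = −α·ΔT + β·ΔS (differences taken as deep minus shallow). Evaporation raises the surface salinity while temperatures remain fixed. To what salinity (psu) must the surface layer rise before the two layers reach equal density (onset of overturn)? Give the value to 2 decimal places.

33.20 psu

Neutral buoyancy requires −α(T_deep − T_surf) + β(S_deep − S_surf′) = 0.
S_surf′ = S_deep − (α/β)·ΔT = 31.93 − (2 × 10⁻⁴/7.7 × 10⁻⁴)·(-4.9) = 33.2027 psu.
Increase required: 33.2027 − 29.85 = 3.3527 psu.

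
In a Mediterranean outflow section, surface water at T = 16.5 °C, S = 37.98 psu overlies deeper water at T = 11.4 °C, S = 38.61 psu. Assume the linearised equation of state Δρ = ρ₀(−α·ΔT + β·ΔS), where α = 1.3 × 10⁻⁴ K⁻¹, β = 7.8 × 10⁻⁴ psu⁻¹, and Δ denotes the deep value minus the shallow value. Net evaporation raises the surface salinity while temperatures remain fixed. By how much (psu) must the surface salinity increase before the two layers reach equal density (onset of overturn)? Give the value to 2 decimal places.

Neutral buoyancy requires −α(T_deep − T_surf) + β(S_deep − S_surf′) = 0.
S_surf′ = S_deep − (α/β)·ΔT = 38.61 − (1.3 × 10⁻⁴/7.8 × 10⁻⁴)·(-5.1) = 39.4600 psu.
Increase required: 39.4600 − 37.98 = 1.4800 psu.

1.48 psu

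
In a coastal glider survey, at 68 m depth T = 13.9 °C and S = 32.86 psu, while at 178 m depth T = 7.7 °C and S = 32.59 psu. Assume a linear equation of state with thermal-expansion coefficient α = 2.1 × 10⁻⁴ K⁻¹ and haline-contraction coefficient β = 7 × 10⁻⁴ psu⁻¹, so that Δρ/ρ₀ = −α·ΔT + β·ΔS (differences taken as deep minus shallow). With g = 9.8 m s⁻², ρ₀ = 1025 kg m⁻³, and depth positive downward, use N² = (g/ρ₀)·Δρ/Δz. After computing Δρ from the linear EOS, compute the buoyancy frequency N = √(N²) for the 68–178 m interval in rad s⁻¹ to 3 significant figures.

9.96 × 10⁻³ rad s⁻¹

ΔT = -6.2 K, ΔS = -0.27 psu (deep − shallow).
Δρ/ρ₀ = −αΔT + βΔS = 1.302 × 10⁻³ − 1.89 × 10⁻⁴ = 1.113 × 10⁻³, so Δρ ≈ 1.141 kg m⁻³.
N² = (g/ρ₀)·Δρ/Δz = g·(Δρ/ρ₀)/Δz = 9.8 × 1.113 × 10⁻³ / 110 = 9.9158 × 10⁻⁵ s⁻².
N = √(9.9158 × 10⁻⁵) = 9.9578 × 10⁻³ rad s⁻¹ ≈ 9.96 × 10⁻³ rad s⁻¹.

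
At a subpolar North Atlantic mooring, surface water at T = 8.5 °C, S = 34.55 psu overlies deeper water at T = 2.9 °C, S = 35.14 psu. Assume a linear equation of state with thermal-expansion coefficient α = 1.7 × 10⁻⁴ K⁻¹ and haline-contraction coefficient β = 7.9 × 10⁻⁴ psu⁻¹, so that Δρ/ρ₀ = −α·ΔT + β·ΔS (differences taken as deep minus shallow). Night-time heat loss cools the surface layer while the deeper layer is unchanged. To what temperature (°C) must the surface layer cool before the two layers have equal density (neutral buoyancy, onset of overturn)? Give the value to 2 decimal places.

Neutral buoyancy requires Δρ = 0, i.e. −α(T_deep − T_surf′) + β(S_deep − S_surf) = 0.
T_surf′ = T_deep − (β/α)·ΔS = 2.9 − (7.9 × 10⁻⁴/1.7 × 10⁻⁴)·(+0.59) = 0.1582 °C.
Cooling required: 8.5 − (0.1582) = 8.3418 °C.

0.16 °C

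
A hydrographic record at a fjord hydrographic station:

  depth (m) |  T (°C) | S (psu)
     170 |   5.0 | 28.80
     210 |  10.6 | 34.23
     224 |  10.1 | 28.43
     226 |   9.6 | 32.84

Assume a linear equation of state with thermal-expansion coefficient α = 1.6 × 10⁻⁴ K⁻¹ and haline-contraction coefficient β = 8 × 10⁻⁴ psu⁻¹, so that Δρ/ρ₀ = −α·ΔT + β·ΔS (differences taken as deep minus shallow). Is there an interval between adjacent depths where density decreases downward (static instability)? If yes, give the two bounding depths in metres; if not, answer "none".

210–224 m

Evaluate Δρ/ρ₀ = −αΔT + βΔS across each adjacent pair:
  170–210 m: −αΔT+βΔS = −(1.6 × 10⁻⁴)(+5.6)+(8 × 10⁻⁴)(+5.43) = 3.4 × 10⁻³ → stable
  210–224 m: −αΔT+βΔS = −(1.6 × 10⁻⁴)(-0.5)+(8 × 10⁻⁴)(-5.80) = -4.6 × 10⁻³ → UNSTABLE
  224–226 m: −αΔT+βΔS = −(1.6 × 10⁻⁴)(-0.5)+(8 × 10⁻⁴)(+4.41) = 3.6 × 10⁻³ → stable
The 210–224 m interval has Δρ < 0: lighter water underlies denser water.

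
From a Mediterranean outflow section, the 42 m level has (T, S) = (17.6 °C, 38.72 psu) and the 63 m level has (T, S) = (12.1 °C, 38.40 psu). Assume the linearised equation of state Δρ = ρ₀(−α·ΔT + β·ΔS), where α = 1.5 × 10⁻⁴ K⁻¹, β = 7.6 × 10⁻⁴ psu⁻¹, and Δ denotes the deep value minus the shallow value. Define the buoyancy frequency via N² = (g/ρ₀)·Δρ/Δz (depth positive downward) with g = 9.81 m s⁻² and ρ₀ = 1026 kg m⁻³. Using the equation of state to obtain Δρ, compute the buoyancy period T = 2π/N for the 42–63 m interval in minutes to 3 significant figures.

6.35 min

ΔT = -5.5 K, ΔS = -0.32 psu (deep − shallow).
Δρ/ρ₀ = −αΔT + βΔS = 8.25 × 10⁻⁴ − 2.432 × 10⁻⁴ = 5.818 × 10⁻⁴, so Δρ ≈ 0.5969 kg m⁻³.
N² = (g/ρ₀)·Δρ/Δz = g·(Δρ/ρ₀)/Δz = 9.81 × 5.818 × 10⁻⁴ / 21 = 2.7178 × 10⁻⁴ s⁻².
N = √(2.7178 × 10⁻⁴) = 0.016486 rad s⁻¹ → T = 2π/N = 381.12 s = 6.3520 min ≈ 6.35 min.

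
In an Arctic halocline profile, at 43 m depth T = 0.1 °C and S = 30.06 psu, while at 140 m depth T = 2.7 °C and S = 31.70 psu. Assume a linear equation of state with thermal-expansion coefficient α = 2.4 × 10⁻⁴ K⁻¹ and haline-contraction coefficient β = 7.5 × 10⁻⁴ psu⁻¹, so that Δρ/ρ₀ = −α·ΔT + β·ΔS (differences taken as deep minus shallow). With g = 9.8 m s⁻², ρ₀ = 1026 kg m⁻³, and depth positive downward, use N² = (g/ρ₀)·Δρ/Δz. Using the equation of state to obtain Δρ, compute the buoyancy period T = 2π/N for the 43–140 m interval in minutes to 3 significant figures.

13.4 min

ΔT = +2.6 K, ΔS = +1.64 psu (deep − shallow).
Δρ/ρ₀ = −αΔT + βΔS = -6.24 × 10⁻⁴ + 1.23 × 10⁻³ = 6.06 × 10⁻⁴, so Δρ ≈ 0.6218 kg m⁻³.
N² = (g/ρ₀)·Δρ/Δz = g·(Δρ/ρ₀)/Δz = 9.8 × 6.06 × 10⁻⁴ / 97 = 6.1225 × 10⁻⁵ s⁻².
N = √(6.1225 × 10⁻⁵) = 7.8246 × 10⁻³ rad s⁻¹ → T = 2π/N = 803.00 s = 13.383 min ≈ 13.4 min.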